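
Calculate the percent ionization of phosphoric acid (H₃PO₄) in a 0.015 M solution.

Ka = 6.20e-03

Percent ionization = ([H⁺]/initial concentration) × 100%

Using Ka equilibrium: x² + Ka×x - Ka×C = 0. Solving: [H⁺] = 7.0297e-03. Percent = (7.0297e-03/0.015) × 100

Percent ionization = 46.9%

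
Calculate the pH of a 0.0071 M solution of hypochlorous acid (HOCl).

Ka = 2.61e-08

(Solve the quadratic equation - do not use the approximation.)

x² + Ka×x - Ka×C = 0. Using quadratic formula: [H⁺] = 1.3600e-05

pH = 4.87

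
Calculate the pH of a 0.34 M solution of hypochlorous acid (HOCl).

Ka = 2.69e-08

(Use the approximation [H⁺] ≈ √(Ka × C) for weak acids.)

[H⁺] = √(Ka × C) = √(2.69e-08 × 0.34) = 9.5635e-05. pH = -log(9.5635e-05)

pH = 4.02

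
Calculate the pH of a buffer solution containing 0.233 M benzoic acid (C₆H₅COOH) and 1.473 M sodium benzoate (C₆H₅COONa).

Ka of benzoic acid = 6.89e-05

pKa = -log(6.89e-05) = 4.16. pH = pKa + log([A⁻]/[HA]) = 4.16 + log(1.473/0.233)

pH = 4.96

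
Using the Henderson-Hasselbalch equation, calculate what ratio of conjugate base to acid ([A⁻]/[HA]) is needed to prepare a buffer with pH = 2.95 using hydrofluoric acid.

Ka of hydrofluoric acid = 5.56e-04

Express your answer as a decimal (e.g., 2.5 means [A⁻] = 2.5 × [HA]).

pKa = -log(5.56e-04) = 3.2549. pH = pKa + log([A⁻]/[HA]), so log([A⁻]/[HA]) = pH − pKa = 2.95 − 3.2549 = -0.3049. [A⁻]/[HA] = 10^(-0.3049) = 0.496

[A⁻]/[HA] = 0.496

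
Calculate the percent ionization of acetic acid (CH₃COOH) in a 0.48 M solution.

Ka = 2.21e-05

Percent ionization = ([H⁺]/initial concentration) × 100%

Using Ka equilibrium: x² + Ka×x - Ka×C = 0. Solving: [H⁺] = 3.2460e-03. Percent = (3.2460e-03/0.48) × 100

Percent ionization = 0.676%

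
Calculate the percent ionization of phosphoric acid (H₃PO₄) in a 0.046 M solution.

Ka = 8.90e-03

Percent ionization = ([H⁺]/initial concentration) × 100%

Using Ka equilibrium: x² + Ka×x - Ka×C = 0. Solving: [H⁺] = 1.6267e-02. Percent = (1.6267e-02/0.046) × 100

Percent ionization = 35.4%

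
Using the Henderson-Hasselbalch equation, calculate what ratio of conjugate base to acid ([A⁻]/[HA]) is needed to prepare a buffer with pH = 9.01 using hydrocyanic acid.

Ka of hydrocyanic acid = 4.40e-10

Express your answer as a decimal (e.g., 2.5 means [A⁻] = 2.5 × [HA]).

pKa = -log(4.40e-10) = 9.3565. pH = pKa + log([A⁻]/[HA]), so log([A⁻]/[HA]) = pH − pKa = 9.01 − 9.3565 = -0.3465. [A⁻]/[HA] = 10^(-0.3465) = 0.450

[A⁻]/[HA] = 0.450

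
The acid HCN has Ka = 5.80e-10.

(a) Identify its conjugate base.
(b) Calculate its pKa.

(a) The conjugate base is formed by removing one H⁺ from HCN, giving CN⁻. (b) pKa = -log(Ka) = -log(5.80e-10) = 9.24.

Conjugate base: CN⁻; pK_a = 9.24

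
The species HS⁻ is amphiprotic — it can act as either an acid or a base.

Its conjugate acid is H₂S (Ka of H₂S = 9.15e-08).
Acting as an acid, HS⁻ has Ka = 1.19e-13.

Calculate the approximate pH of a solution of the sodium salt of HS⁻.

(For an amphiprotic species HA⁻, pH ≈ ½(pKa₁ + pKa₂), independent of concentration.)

pKa₁ = -log(9.15e-08) = 7.04; pKa₂ = -log(1.19e-13) = 12.92. For an amphiprotic species, pH ≈ ½(pKa₁ + pKa₂) = ½(7.04 + 12.92) = 9.98.

pH = 9.98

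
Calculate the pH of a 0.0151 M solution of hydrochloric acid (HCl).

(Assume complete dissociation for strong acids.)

[H⁺] = 0.0151 M for strong acid. pH = -log[H⁺] = -log(0.0151)

pH = 1.82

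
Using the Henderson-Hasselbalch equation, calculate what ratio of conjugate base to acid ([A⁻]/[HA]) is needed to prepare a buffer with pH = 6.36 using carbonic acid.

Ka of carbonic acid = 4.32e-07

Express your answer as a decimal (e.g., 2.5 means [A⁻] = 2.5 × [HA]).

pKa = -log(4.32e-07) = 6.3645. pH = pKa + log([A⁻]/[HA]), so log([A⁻]/[HA]) = pH − pKa = 6.36 − 6.3645 = -0.0045. [A⁻]/[HA] = 10^(-0.0045) = 0.990

[A⁻]/[HA] = 0.990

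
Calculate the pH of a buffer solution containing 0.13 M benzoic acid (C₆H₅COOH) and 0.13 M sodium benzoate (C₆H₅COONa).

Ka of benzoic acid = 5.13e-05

pKa = -log(5.13e-05) = 4.29. pH = pKa + log([A⁻]/[HA]) = 4.29 + log(0.13/0.13)

pH = 4.29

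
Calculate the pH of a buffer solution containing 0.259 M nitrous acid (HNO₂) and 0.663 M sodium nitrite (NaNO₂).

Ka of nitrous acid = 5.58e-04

pKa = -log(5.58e-04) = 3.25. pH = pKa + log([A⁻]/[HA]) = 3.25 + log(0.663/0.259)

pH = 3.66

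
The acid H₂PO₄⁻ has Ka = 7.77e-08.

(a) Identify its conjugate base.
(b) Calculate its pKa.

(a) The conjugate base is formed by removing one H⁺ from H₂PO₄⁻, giving HPO₄²⁻. (b) pKa = -log(Ka) = -log(7.77e-08) = 7.11.

Conjugate base: HPO₄²⁻; pK_a = 7.11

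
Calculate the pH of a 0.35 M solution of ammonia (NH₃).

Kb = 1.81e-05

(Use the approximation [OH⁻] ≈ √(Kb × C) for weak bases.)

[OH⁻] = √(Kb × C) = √(1.81e-05 × 0.35) = 2.5169e-03. pOH = 2.60, pH = 14 - pOH

pH = 11.40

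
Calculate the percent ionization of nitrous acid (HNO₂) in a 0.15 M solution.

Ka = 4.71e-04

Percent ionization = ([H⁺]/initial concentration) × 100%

Using Ka equilibrium: x² + Ka×x - Ka×C = 0. Solving: [H⁺] = 8.1732e-03. Percent = (8.1732e-03/0.15) × 100

Percent ionization = 5.45%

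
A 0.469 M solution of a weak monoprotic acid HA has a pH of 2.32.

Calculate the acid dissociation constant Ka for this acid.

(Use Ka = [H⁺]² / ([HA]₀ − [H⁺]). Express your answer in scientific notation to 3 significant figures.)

[H⁺] = 10^(−pH) = 10^(−2.32) = 4.786e-03 M. For HA ⇌ H⁺ + A⁻, Ka = [H⁺][A⁻]/[HA] = [H⁺]² / ([HA]₀ − [H⁺]) = (4.786e-03)² / (0.469 − 4.786e-03) = 4.93e-05.

K_a = 4.93e-05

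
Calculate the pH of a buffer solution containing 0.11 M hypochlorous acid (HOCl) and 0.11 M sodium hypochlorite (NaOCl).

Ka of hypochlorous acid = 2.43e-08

pKa = -log(2.43e-08) = 7.61. pH = pKa + log([A⁻]/[HA]) = 7.61 + log(0.11/0.11)

pH = 7.61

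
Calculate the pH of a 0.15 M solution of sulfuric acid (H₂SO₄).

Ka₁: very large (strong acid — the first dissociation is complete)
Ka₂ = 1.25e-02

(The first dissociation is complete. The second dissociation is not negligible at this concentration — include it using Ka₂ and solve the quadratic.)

First dissociation is complete: [H⁺]₀ = [HSO₄⁻]₀ = C = 0.15 M. Second dissociation HSO₄⁻ ⇌ H⁺ + SO₄²⁻: let x = [SO₄²⁻]. Ka₂ = (C + x)·x / (C − x) = 1.25e-02 → x² + (C + Ka₂)·x − Ka₂·C = 0 → x² + 0.16250·x − 1.875e-03 = 0. x = (−0.16250 + √(0.16250² + 4 × 1.875e-03)) / 2 = 1.0818e-02 M. [H⁺] = C + x = 0.15 + 1.0818e-02 = 1.6082e-01 M. pH = -log(1.6082e-01) = 0.79.

pH = 0.79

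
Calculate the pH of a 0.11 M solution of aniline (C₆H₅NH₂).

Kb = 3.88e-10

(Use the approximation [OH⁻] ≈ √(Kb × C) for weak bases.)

[OH⁻] = √(Kb × C) = √(3.88e-10 × 0.11) = 6.5330e-06. pOH = 5.18, pH = 14 - pOH

pH = 8.82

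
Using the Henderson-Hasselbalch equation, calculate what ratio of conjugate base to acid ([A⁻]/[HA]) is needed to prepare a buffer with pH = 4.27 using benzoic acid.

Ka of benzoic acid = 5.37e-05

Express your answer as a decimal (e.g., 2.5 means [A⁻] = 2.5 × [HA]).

pKa = -log(5.37e-05) = 4.2700. pH = pKa + log([A⁻]/[HA]), so log([A⁻]/[HA]) = pH − pKa = 4.27 − 4.2700 = -0.0000. [A⁻]/[HA] = 10^(-0.0000) = 1.00

[A⁻]/[HA] = 1.00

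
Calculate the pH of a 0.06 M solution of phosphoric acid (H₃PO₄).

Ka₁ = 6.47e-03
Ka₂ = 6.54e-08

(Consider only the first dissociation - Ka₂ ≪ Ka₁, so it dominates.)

First dissociation dominates. From Ka₁ = [H⁺][HA⁻]/[H₂A], x² + Ka₁·x − Ka₁·C = 0 with C = 0.06 M and Ka₁ = 6.47e-03. Solving: [H⁺] = (−Ka₁ + √(Ka₁² + 4·Ka₁·C)) / 2 = 1.6732e-02 M. pH = -log(1.6732e-02) = 1.78.

pH = 1.78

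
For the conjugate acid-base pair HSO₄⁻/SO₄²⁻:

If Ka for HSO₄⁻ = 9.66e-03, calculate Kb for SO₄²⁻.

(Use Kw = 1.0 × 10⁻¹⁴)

For a conjugate pair Ka × Kb = Kw, so Kb = Kw/Ka = 1.0 × 10⁻¹⁴ / 9.66e-03 = 1.04e-12.

K_b = 1.04e-12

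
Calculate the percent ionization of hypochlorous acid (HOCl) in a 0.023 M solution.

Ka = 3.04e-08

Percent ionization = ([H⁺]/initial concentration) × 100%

Using Ka equilibrium: x² + Ka×x - Ka×C = 0. Solving: [H⁺] = 2.6427e-05. Percent = (2.6427e-05/0.023) × 100

Percent ionization = 0.115%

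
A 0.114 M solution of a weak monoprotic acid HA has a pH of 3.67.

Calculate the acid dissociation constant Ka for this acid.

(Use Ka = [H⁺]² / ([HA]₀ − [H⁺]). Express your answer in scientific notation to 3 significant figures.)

[H⁺] = 10^(−pH) = 10^(−3.67) = 2.138e-04 M. For HA ⇌ H⁺ + A⁻, Ka = [H⁺][A⁻]/[HA] = [H⁺]² / ([HA]₀ − [H⁺]) = (2.138e-04)² / (0.114 − 2.138e-04) = 4.02e-07.

K_a = 4.02e-07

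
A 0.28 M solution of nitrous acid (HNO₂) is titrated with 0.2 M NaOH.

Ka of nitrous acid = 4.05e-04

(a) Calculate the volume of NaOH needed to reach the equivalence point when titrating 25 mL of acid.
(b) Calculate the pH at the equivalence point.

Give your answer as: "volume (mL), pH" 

moles acid = 0.28 × 25/1000 = 0.007 mol; V_base = moles/0.2 × 1000 = 35.0 mL. At equivalence only the conjugate base is present: [A⁻] = 0.007/0.060 = 1.1667e-01 M. Kb = Kw/Ka = 2.47e-11; [OH⁻] = √(Kb × [A⁻]) = 1.6973e-06; pOH = 5.77; pH = 14 - pOH = 8.23.

V = 35.0 mL, pH = 8.23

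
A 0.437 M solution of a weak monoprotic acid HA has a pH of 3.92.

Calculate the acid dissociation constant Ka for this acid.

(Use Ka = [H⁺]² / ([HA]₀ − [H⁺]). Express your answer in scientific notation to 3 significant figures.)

[H⁺] = 10^(−pH) = 10^(−3.92) = 1.202e-04 M. For HA ⇌ H⁺ + A⁻, Ka = [H⁺][A⁻]/[HA] = [H⁺]² / ([HA]₀ − [H⁺]) = (1.202e-04)² / (0.437 − 1.202e-04) = 3.31e-08.

K_a = 3.31e-08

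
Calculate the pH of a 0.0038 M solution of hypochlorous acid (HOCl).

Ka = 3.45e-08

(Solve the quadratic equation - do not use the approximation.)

x² + Ka×x - Ka×C = 0. Using quadratic formula: [H⁺] = 1.1433e-05

pH = 4.94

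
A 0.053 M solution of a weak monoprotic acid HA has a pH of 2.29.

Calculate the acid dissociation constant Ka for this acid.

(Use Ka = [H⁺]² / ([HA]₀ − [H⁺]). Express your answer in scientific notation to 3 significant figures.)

[H⁺] = 10^(−pH) = 10^(−2.29) = 5.129e-03 M. For HA ⇌ H⁺ + A⁻, Ka = [H⁺][A⁻]/[HA] = [H⁺]² / ([HA]₀ − [H⁺]) = (5.129e-03)² / (0.053 − 5.129e-03) = 5.49e-04.

K_a = 5.49e-04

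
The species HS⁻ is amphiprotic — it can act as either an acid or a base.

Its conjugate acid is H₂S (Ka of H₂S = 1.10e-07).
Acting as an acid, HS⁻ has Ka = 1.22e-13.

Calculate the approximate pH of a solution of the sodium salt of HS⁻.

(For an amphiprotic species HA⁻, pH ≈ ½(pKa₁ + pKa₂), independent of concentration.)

pKa₁ = -log(1.10e-07) = 6.96; pKa₂ = -log(1.22e-13) = 12.91. For an amphiprotic species, pH ≈ ½(pKa₁ + pKa₂) = ½(6.96 + 12.91) = 9.94.

pH = 9.94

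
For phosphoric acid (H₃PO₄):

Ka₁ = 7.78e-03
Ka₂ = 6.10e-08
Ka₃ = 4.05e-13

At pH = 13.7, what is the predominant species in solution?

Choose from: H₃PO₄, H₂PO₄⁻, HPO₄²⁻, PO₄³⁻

pKa₁ = 2.11, pKa₂ = 7.21, pKa₃ = 12.39. For a polyprotic acid the predominant species crosses at each pKa: below pKa_n the protonated form dominates, above it the deprotonated form does. At pH = 13.7, the predominant species is PO₄³⁻.

PO₄³⁻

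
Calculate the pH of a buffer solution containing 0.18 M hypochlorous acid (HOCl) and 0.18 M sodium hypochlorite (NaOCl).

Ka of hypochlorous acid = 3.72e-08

pKa = -log(3.72e-08) = 7.43. pH = pKa + log([A⁻]/[HA]) = 7.43 + log(0.18/0.18)

pH = 7.43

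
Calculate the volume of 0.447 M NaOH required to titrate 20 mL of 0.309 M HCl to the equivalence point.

At equivalence: moles acid = moles base. moles HCl = 0.309 × 20/1000 = 0.00618 mol. V_base = moles / 0.447 × 1000 = 13.8 mL.

V_{base} = 13.8 mL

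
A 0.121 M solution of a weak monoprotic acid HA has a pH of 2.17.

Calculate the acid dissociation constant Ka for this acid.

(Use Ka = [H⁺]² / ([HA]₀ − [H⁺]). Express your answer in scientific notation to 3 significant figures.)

[H⁺] = 10^(−pH) = 10^(−2.17) = 6.761e-03 M. For HA ⇌ H⁺ + A⁻, Ka = [H⁺][A⁻]/[HA] = [H⁺]² / ([HA]₀ − [H⁺]) = (6.761e-03)² / (0.121 − 6.761e-03) = 4.00e-04.

K_a = 4.00e-04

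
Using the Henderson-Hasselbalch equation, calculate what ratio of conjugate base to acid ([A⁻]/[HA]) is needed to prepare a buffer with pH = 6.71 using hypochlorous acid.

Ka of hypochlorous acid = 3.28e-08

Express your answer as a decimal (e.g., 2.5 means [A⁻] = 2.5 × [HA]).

pKa = -log(3.28e-08) = 7.4841. pH = pKa + log([A⁻]/[HA]), so log([A⁻]/[HA]) = pH − pKa = 6.71 − 7.4841 = -0.7741. [A⁻]/[HA] = 10^(-0.7741) = 0.168

[A⁻]/[HA] = 0.168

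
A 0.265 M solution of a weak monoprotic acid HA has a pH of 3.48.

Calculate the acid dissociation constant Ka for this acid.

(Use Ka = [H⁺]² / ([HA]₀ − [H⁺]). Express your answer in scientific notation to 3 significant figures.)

[H⁺] = 10^(−pH) = 10^(−3.48) = 3.311e-04 M. For HA ⇌ H⁺ + A⁻, Ka = [H⁺][A⁻]/[HA] = [H⁺]² / ([HA]₀ − [H⁺]) = (3.311e-04)² / (0.265 − 3.311e-04) = 4.14e-07.

K_a = 4.14e-07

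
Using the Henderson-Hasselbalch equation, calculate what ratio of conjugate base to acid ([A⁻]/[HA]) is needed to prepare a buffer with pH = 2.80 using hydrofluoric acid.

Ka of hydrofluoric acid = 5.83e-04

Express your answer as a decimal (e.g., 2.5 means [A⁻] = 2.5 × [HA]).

pKa = -log(5.83e-04) = 3.2343. pH = pKa + log([A⁻]/[HA]), so log([A⁻]/[HA]) = pH − pKa = 2.80 − 3.2343 = -0.4343. [A⁻]/[HA] = 10^(-0.4343) = 0.368

[A⁻]/[HA] = 0.368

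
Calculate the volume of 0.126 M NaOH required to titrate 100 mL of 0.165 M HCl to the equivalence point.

At equivalence: moles acid = moles base. moles HCl = 0.165 × 100/1000 = 0.0165 mol. V_base = moles / 0.126 × 1000 = 131.0 mL.

V_{base} = 131.0 mL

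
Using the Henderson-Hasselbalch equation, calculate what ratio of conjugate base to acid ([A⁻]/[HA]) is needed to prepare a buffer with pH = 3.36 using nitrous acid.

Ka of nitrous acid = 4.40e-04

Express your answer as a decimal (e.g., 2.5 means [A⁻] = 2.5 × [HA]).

pKa = -log(4.40e-04) = 3.3565. pH = pKa + log([A⁻]/[HA]), so log([A⁻]/[HA]) = pH − pKa = 3.36 − 3.3565 = 0.0035. [A⁻]/[HA] = 10^(0.0035) = 1.01

[A⁻]/[HA] = 1.01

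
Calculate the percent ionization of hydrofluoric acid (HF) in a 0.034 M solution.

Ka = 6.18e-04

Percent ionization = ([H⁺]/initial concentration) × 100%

Using Ka equilibrium: x² + Ka×x - Ka×C = 0. Solving: [H⁺] = 4.2853e-03. Percent = (4.2853e-03/0.034) × 100

Percent ionization = 12.6%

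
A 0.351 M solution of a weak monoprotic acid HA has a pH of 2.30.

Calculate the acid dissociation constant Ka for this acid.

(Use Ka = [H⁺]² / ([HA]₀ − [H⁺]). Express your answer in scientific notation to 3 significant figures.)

[H⁺] = 10^(−pH) = 10^(−2.30) = 5.012e-03 M. For HA ⇌ H⁺ + A⁻, Ka = [H⁺][A⁻]/[HA] = [H⁺]² / ([HA]₀ − [H⁺]) = (5.012e-03)² / (0.351 − 5.012e-03) = 7.26e-05.

K_a = 7.26e-05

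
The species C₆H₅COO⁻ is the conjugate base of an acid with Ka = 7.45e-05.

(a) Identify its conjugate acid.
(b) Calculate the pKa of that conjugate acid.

(a) The conjugate acid is formed by adding one H⁺ to C₆H₅COO⁻, giving C₆H₅COOH. (b) pKa = -log(Ka) = -log(7.45e-05) = 4.13.

Conjugate acid: C₆H₅COOH; pK_a = 4.13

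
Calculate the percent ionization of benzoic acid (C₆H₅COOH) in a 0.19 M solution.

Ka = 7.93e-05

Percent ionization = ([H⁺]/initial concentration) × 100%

Using Ka equilibrium: x² + Ka×x - Ka×C = 0. Solving: [H⁺] = 3.8422e-03. Percent = (3.8422e-03/0.19) × 100

Percent ionization = 2.02%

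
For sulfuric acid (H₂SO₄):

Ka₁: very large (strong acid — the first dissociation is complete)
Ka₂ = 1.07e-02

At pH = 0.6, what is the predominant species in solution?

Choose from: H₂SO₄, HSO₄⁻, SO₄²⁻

The first dissociation is complete, so H₂SO₄ itself is never the predominant species in water; pKa₂ = -log(1.07e-02) = 1.97. For a polyprotic acid the predominant species crosses at each pKa: below pKa_n the protonated form dominates, above it the deprotonated form does. At pH = 0.6, the predominant species is HSO₄⁻.

HSO₄⁻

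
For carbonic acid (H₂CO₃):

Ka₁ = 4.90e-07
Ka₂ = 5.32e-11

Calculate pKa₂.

pKa₂ = -log(Ka₂) = -log(5.32e-11) = 10.27.

pK_{a2} = 10.27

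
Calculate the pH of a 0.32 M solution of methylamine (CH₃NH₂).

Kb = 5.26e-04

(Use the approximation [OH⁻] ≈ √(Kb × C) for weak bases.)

[OH⁻] = √(Kb × C) = √(5.26e-04 × 0.32) = 1.2974e-02. pOH = 1.89, pH = 14 - pOH

pH = 12.11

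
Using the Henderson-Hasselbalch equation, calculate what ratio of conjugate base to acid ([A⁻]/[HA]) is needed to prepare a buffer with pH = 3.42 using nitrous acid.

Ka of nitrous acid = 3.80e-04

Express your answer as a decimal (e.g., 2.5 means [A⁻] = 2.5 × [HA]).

pKa = -log(3.80e-04) = 3.4202. pH = pKa + log([A⁻]/[HA]), so log([A⁻]/[HA]) = pH − pKa = 3.42 − 3.4202 = -0.0002. [A⁻]/[HA] = 10^(-0.0002) = 1.00

[A⁻]/[HA] = 1.00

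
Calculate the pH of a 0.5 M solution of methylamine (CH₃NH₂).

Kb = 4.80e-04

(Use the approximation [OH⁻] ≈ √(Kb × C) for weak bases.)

[OH⁻] = √(Kb × C) = √(4.80e-04 × 0.5) = 1.5492e-02. pOH = 1.81, pH = 14 - pOH

pH = 12.19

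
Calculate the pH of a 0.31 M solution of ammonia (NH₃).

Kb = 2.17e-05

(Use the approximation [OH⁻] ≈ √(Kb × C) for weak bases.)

[OH⁻] = √(Kb × C) = √(2.17e-05 × 0.31) = 2.5936e-03. pOH = 2.59, pH = 14 - pOH

pH = 11.41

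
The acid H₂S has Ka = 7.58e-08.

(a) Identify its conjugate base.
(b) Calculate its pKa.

(a) The conjugate base is formed by removing one H⁺ from H₂S, giving HS⁻. (b) pKa = -log(Ka) = -log(7.58e-08) = 7.12.

Conjugate base: HS⁻; pK_a = 7.12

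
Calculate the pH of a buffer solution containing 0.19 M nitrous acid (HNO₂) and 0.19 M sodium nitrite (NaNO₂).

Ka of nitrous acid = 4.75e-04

pKa = -log(4.75e-04) = 3.32. pH = pKa + log([A⁻]/[HA]) = 3.32 + log(0.19/0.19)

pH = 3.32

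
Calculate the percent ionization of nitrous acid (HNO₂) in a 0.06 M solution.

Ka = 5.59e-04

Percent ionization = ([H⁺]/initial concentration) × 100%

Using Ka equilibrium: x² + Ka×x - Ka×C = 0. Solving: [H⁺] = 5.5186e-03. Percent = (5.5186e-03/0.06) × 100

Percent ionization = 9.2%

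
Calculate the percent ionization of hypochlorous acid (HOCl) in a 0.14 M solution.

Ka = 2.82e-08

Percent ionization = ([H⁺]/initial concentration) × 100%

Using Ka equilibrium: x² + Ka×x - Ka×C = 0. Solving: [H⁺] = 6.2819e-05. Percent = (6.2819e-05/0.14) × 100

Percent ionization = 0.0449%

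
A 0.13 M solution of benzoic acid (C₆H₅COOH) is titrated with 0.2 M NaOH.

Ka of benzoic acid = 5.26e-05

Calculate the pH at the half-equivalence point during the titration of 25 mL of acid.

At half-equivalence [HA] = [A⁻], so Henderson-Hasselbalch gives pH = pKa = -log(5.26e-05) = 4.28.

pH = pKa = 4.28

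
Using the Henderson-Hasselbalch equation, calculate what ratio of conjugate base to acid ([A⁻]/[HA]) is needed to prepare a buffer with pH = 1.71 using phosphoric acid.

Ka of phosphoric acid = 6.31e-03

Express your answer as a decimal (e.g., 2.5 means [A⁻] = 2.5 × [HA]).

pKa = -log(6.31e-03) = 2.2000. pH = pKa + log([A⁻]/[HA]), so log([A⁻]/[HA]) = pH − pKa = 1.71 − 2.2000 = -0.4900. [A⁻]/[HA] = 10^(-0.4900) = 0.324

[A⁻]/[HA] = 0.324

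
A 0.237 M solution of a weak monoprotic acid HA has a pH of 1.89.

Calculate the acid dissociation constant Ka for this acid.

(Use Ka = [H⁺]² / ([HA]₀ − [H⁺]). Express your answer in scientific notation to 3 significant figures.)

[H⁺] = 10^(−pH) = 10^(−1.89) = 1.288e-02 M. For HA ⇌ H⁺ + A⁻, Ka = [H⁺][A⁻]/[HA] = [H⁺]² / ([HA]₀ − [H⁺]) = (1.288e-02)² / (0.237 − 1.288e-02) = 7.40e-04.

K_a = 7.40e-04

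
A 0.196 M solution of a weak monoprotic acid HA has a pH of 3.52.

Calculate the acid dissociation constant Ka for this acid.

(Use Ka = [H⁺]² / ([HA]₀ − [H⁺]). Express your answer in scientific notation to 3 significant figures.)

[H⁺] = 10^(−pH) = 10^(−3.52) = 3.020e-04 M. For HA ⇌ H⁺ + A⁻, Ka = [H⁺][A⁻]/[HA] = [H⁺]² / ([HA]₀ − [H⁺]) = (3.020e-04)² / (0.196 − 3.020e-04) = 4.66e-07.

K_a = 4.66e-07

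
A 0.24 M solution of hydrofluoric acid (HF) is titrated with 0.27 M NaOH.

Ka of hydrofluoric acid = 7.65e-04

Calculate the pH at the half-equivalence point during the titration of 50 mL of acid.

At half-equivalence [HA] = [A⁻], so Henderson-Hasselbalch gives pH = pKa = -log(7.65e-04) = 3.12.

pH = pKa = 3.12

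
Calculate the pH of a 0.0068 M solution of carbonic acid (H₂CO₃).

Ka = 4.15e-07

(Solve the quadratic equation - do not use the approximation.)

x² + Ka×x - Ka×C = 0. Using quadratic formula: [H⁺] = 5.2915e-05

pH = 4.28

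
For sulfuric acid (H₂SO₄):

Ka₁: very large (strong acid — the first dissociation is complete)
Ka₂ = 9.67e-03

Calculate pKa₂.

pKa₂ = -log(Ka₂) = -log(9.67e-03) = 2.01.

pK_{a2} = 2.01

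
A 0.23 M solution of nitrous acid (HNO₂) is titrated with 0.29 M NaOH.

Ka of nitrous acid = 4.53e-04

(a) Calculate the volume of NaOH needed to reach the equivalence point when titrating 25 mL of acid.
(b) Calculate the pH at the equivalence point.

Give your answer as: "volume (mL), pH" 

moles acid = 0.23 × 25/1000 = 0.00575 mol; V_base = moles/0.29 × 1000 = 19.8 mL. At equivalence only the conjugate base is present: [A⁻] = 0.00575/0.045 = 1.2827e-01 M. Kb = Kw/Ka = 2.21e-11; [OH⁻] = √(Kb × [A⁻]) = 1.6827e-06; pOH = 5.77; pH = 14 - pOH = 8.23.

V = 19.8 mL, pH = 8.23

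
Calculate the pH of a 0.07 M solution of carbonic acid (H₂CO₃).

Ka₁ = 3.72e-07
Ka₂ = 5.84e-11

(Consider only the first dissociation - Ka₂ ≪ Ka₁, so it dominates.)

First dissociation dominates. From Ka₁ = [H⁺][HA⁻]/[H₂A], x² + Ka₁·x − Ka₁·C = 0 with C = 0.07 M and Ka₁ = 3.72e-07. Solving: [H⁺] = (−Ka₁ + √(Ka₁² + 4·Ka₁·C)) / 2 = 1.6118e-04 M. pH = -log(1.6118e-04) = 3.79.

pH = 3.79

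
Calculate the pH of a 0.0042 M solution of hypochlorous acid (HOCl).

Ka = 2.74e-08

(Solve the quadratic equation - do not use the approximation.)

x² + Ka×x - Ka×C = 0. Using quadratic formula: [H⁺] = 1.0714e-05

pH = 4.97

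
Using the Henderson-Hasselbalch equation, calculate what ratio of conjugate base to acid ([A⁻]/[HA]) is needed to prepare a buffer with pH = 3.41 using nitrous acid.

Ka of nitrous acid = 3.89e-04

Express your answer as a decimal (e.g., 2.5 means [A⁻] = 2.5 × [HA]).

pKa = -log(3.89e-04) = 3.4101. pH = pKa + log([A⁻]/[HA]), so log([A⁻]/[HA]) = pH − pKa = 3.41 − 3.4101 = -0.0001. [A⁻]/[HA] = 10^(-0.0001) = 1.00

[A⁻]/[HA] = 1.00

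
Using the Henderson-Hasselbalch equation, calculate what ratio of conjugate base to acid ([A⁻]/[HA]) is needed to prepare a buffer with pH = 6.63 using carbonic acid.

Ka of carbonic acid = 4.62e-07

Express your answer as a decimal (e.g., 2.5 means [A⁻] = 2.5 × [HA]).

pKa = -log(4.62e-07) = 6.3354. pH = pKa + log([A⁻]/[HA]), so log([A⁻]/[HA]) = pH − pKa = 6.63 − 6.3354 = 0.2946. [A⁻]/[HA] = 10^(0.2946) = 1.97

[A⁻]/[HA] = 1.97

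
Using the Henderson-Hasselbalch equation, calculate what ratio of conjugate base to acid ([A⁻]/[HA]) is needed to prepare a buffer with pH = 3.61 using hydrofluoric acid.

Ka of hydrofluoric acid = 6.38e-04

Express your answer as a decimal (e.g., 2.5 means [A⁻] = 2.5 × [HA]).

pKa = -log(6.38e-04) = 3.1952. pH = pKa + log([A⁻]/[HA]), so log([A⁻]/[HA]) = pH − pKa = 3.61 − 3.1952 = 0.4148. [A⁻]/[HA] = 10^(0.4148) = 2.60

[A⁻]/[HA] = 2.60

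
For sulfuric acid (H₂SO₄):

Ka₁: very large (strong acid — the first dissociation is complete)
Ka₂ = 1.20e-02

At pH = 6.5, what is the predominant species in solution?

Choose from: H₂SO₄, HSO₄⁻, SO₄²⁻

The first dissociation is complete, so H₂SO₄ itself is never the predominant species in water; pKa₂ = -log(1.20e-02) = 1.92. For a polyprotic acid the predominant species crosses at each pKa: below pKa_n the protonated form dominates, above it the deprotonated form does. At pH = 6.5, the predominant species is SO₄²⁻.

SO₄²⁻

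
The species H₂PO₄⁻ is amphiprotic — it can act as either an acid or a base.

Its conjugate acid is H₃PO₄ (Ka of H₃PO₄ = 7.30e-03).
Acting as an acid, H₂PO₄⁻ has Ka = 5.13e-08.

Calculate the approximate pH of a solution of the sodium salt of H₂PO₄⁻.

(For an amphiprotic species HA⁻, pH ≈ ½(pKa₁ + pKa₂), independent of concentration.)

pKa₁ = -log(7.30e-03) = 2.14; pKa₂ = -log(5.13e-08) = 7.29. For an amphiprotic species, pH ≈ ½(pKa₁ + pKa₂) = ½(2.14 + 7.29) = 4.71.

pH = 4.71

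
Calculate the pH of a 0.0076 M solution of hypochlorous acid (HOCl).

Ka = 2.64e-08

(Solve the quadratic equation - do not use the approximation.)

x² + Ka×x - Ka×C = 0. Using quadratic formula: [H⁺] = 1.4152e-05

pH = 4.85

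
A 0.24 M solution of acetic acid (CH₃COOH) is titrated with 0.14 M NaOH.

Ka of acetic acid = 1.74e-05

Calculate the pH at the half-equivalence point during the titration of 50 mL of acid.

At half-equivalence [HA] = [A⁻], so Henderson-Hasselbalch gives pH = pKa = -log(1.74e-05) = 4.76.

pH = pKa = 4.76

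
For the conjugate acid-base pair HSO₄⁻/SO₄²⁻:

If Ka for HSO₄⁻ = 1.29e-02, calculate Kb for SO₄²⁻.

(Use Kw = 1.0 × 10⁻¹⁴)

For a conjugate pair Ka × Kb = Kw, so Kb = Kw/Ka = 1.0 × 10⁻¹⁴ / 1.29e-02 = 7.75e-13.

K_b = 7.75e-13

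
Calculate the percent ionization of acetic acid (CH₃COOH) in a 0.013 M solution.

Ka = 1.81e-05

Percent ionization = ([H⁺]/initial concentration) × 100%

Using Ka equilibrium: x² + Ka×x - Ka×C = 0. Solving: [H⁺] = 4.7611e-04. Percent = (4.7611e-04/0.013) × 100

Percent ionization = 3.66%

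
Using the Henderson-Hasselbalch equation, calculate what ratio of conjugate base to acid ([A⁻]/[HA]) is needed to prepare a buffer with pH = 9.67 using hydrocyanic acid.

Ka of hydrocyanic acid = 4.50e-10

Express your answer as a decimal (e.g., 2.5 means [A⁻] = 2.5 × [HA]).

pKa = -log(4.50e-10) = 9.3468. pH = pKa + log([A⁻]/[HA]), so log([A⁻]/[HA]) = pH − pKa = 9.67 − 9.3468 = 0.3232. [A⁻]/[HA] = 10^(0.3232) = 2.10

[A⁻]/[HA] = 2.10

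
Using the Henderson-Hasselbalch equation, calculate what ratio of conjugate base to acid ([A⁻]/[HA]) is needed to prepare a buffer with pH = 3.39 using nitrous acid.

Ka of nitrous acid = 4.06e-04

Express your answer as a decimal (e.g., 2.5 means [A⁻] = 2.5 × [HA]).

pKa = -log(4.06e-04) = 3.3915. pH = pKa + log([A⁻]/[HA]), so log([A⁻]/[HA]) = pH − pKa = 3.39 − 3.3915 = -0.0015. [A⁻]/[HA] = 10^(-0.0015) = 0.997

[A⁻]/[HA] = 0.997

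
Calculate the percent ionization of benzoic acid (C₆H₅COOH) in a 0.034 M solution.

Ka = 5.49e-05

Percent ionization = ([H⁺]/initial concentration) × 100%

Using Ka equilibrium: x² + Ka×x - Ka×C = 0. Solving: [H⁺] = 1.3391e-03. Percent = (1.3391e-03/0.034) × 100

Percent ionization = 3.94%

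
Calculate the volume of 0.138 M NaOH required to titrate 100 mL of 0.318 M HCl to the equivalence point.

At equivalence: moles acid = moles base. moles HCl = 0.318 × 100/1000 = 0.0318 mol. V_base = moles / 0.138 × 1000 = 230.4 mL.

V_{base} = 230.4 mL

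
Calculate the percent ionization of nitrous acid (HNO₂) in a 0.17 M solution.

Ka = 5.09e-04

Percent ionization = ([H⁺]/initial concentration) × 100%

Using Ka equilibrium: x² + Ka×x - Ka×C = 0. Solving: [H⁺] = 9.0511e-03. Percent = (9.0511e-03/0.17) × 100

Percent ionization = 5.32%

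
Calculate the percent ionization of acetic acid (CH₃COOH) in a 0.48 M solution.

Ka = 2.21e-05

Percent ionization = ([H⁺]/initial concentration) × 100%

Using Ka equilibrium: x² + Ka×x - Ka×C = 0. Solving: [H⁺] = 3.2460e-03. Percent = (3.2460e-03/0.48) × 100

Percent ionization = 0.676%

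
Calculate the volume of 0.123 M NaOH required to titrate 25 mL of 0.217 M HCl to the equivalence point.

At equivalence: moles acid = moles base. moles HCl = 0.217 × 25/1000 = 0.005425 mol. V_base = moles / 0.123 × 1000 = 44.1 mL.

V_{base} = 44.1 mL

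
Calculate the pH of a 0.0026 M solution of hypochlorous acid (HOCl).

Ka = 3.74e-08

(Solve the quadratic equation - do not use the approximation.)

x² + Ka×x - Ka×C = 0. Using quadratic formula: [H⁺] = 9.8424e-06

pH = 5.01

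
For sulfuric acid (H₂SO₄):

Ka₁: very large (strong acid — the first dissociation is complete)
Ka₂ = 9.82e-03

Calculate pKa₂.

pKa₂ = -log(Ka₂) = -log(9.82e-03) = 2.01.

pK_{a2} = 2.01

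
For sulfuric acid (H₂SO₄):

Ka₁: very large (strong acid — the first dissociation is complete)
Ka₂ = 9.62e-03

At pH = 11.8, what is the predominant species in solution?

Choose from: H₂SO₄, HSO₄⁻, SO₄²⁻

The first dissociation is complete, so H₂SO₄ itself is never the predominant species in water; pKa₂ = -log(9.62e-03) = 2.02. For a polyprotic acid the predominant species crosses at each pKa: below pKa_n the protonated form dominates, above it the deprotonated form does. At pH = 11.8, the predominant species is SO₄²⁻.

SO₄²⁻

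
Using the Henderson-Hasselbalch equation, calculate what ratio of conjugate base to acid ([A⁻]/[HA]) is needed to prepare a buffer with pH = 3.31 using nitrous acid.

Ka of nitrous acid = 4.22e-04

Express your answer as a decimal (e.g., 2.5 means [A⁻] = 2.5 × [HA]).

pKa = -log(4.22e-04) = 3.3747. pH = pKa + log([A⁻]/[HA]), so log([A⁻]/[HA]) = pH − pKa = 3.31 − 3.3747 = -0.0647. [A⁻]/[HA] = 10^(-0.0647) = 0.862

[A⁻]/[HA] = 0.862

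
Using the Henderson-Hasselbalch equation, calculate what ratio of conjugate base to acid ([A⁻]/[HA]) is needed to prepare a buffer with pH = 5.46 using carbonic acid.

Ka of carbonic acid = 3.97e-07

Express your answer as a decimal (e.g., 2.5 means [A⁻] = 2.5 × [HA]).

pKa = -log(3.97e-07) = 6.4012. pH = pKa + log([A⁻]/[HA]), so log([A⁻]/[HA]) = pH − pKa = 5.46 − 6.4012 = -0.9412. [A⁻]/[HA] = 10^(-0.9412) = 0.114

[A⁻]/[HA] = 0.114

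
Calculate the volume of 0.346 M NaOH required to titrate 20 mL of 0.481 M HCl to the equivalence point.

At equivalence: moles acid = moles base. moles HCl = 0.481 × 20/1000 = 0.00962 mol. V_base = moles / 0.346 × 1000 = 27.8 mL.

V_{base} = 27.8 mL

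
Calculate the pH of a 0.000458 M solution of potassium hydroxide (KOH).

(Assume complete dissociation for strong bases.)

[OH⁻] = 0.000458 M for strong base. pOH = -log[OH⁻] = 3.34, pH = 14 - pOH

pH = 10.66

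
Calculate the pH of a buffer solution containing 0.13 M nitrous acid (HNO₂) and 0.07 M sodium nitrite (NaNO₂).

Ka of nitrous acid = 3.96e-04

pKa = -log(3.96e-04) = 3.40. pH = pKa + log([A⁻]/[HA]) = 3.40 + log(0.07/0.13)

pH = 3.13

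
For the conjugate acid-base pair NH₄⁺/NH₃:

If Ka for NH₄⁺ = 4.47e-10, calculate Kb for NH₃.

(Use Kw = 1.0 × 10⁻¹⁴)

For a conjugate pair Ka × Kb = Kw, so Kb = Kw/Ka = 1.0 × 10⁻¹⁴ / 4.47e-10 = 2.24e-05.

K_b = 2.24e-05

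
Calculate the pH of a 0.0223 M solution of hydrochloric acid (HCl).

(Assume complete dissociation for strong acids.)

[H⁺] = 0.0223 M for strong acid. pH = -log[H⁺] = -log(0.0223)

pH = 1.65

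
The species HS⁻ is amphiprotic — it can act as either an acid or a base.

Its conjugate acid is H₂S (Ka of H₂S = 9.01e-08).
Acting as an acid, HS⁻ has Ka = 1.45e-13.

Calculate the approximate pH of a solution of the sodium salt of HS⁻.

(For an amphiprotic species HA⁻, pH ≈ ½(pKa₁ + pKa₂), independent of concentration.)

pKa₁ = -log(9.01e-08) = 7.05; pKa₂ = -log(1.45e-13) = 12.84. For an amphiprotic species, pH ≈ ½(pKa₁ + pKa₂) = ½(7.05 + 12.84) = 9.94.

pH = 9.94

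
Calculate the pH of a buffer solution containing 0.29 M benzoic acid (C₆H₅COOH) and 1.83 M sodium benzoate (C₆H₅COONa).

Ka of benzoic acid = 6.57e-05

pKa = -log(6.57e-05) = 4.18. pH = pKa + log([A⁻]/[HA]) = 4.18 + log(1.83/0.29)

pH = 4.98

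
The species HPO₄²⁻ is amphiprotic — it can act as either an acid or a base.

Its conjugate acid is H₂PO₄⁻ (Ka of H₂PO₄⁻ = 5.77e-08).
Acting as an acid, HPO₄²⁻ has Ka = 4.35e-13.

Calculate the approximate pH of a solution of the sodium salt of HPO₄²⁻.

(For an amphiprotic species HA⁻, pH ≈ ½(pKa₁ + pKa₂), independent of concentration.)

pKa₁ = -log(5.77e-08) = 7.24; pKa₂ = -log(4.35e-13) = 12.36. For an amphiprotic species, pH ≈ ½(pKa₁ + pKa₂) = ½(7.24 + 12.36) = 9.80.

pH = 9.80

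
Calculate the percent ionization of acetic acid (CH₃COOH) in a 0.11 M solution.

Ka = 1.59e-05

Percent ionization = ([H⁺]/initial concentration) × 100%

Using Ka equilibrium: x² + Ka×x - Ka×C = 0. Solving: [H⁺] = 1.3146e-03. Percent = (1.3146e-03/0.11) × 100

Percent ionization = 1.2%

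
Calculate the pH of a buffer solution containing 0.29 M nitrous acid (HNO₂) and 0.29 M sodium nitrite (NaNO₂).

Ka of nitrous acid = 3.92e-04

pKa = -log(3.92e-04) = 3.41. pH = pKa + log([A⁻]/[HA]) = 3.41 + log(0.29/0.29)

pH = 3.41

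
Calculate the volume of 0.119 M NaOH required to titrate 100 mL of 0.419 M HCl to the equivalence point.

At equivalence: moles acid = moles base. moles HCl = 0.419 × 100/1000 = 0.0419 mol. V_base = moles / 0.119 × 1000 = 352.1 mL.

V_{base} = 352.1 mL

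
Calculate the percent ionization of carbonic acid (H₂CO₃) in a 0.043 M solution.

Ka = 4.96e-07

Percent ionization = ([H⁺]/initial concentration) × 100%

Using Ka equilibrium: x² + Ka×x - Ka×C = 0. Solving: [H⁺] = 1.4579e-04. Percent = (1.4579e-04/0.043) × 100

Percent ionization = 0.339%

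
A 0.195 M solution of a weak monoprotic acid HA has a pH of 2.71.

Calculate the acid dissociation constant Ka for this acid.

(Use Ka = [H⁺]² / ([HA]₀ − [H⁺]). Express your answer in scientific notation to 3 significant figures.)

[H⁺] = 10^(−pH) = 10^(−2.71) = 1.950e-03 M. For HA ⇌ H⁺ + A⁻, Ka = [H⁺][A⁻]/[HA] = [H⁺]² / ([HA]₀ − [H⁺]) = (1.950e-03)² / (0.195 − 1.950e-03) = 1.97e-05.

K_a = 1.97e-05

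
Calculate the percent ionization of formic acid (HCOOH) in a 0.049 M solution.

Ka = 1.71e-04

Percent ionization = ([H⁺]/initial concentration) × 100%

Using Ka equilibrium: x² + Ka×x - Ka×C = 0. Solving: [H⁺] = 2.8104e-03. Percent = (2.8104e-03/0.049) × 100

Percent ionization = 5.74%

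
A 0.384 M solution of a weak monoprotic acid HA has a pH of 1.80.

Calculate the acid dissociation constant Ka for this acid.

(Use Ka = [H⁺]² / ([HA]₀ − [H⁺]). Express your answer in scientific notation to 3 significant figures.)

[H⁺] = 10^(−pH) = 10^(−1.80) = 1.585e-02 M. For HA ⇌ H⁺ + A⁻, Ka = [H⁺][A⁻]/[HA] = [H⁺]² / ([HA]₀ − [H⁺]) = (1.585e-02)² / (0.384 − 1.585e-02) = 6.82e-04.

K_a = 6.82e-04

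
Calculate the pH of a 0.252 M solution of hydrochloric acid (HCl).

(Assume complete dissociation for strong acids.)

[H⁺] = 0.252 M for strong acid. pH = -log[H⁺] = -log(0.252)

pH = 0.60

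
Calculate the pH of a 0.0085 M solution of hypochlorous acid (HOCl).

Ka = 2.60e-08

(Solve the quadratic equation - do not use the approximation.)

x² + Ka×x - Ka×C = 0. Using quadratic formula: [H⁺] = 1.4853e-05

pH = 4.83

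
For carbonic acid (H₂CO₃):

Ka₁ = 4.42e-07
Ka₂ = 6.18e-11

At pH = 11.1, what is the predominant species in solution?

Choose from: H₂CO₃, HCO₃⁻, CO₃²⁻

pKa₁ = 6.35, pKa₂ = 10.21. For a polyprotic acid the predominant species crosses at each pKa: below pKa_n the protonated form dominates, above it the deprotonated form does. At pH = 11.1, the predominant species is CO₃²⁻.

CO₃²⁻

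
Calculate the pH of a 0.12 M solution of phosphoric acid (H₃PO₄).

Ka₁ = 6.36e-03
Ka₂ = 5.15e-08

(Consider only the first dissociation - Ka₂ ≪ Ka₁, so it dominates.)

First dissociation dominates. From Ka₁ = [H⁺][HA⁻]/[H₂A], x² + Ka₁·x − Ka₁·C = 0 with C = 0.12 M and Ka₁ = 6.36e-03. Solving: [H⁺] = (−Ka₁ + √(Ka₁² + 4·Ka₁·C)) / 2 = 2.4628e-02 M. pH = -log(2.4628e-02) = 1.61.

pH = 1.61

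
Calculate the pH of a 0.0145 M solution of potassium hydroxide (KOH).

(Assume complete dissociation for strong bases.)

[OH⁻] = 0.0145 M for strong base. pOH = -log[OH⁻] = 1.84, pH = 14 - pOH

pH = 12.16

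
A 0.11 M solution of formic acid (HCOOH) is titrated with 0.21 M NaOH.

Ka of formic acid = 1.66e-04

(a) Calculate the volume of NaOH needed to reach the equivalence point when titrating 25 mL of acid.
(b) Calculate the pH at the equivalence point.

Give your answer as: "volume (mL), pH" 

moles acid = 0.11 × 25/1000 = 0.00275 mol; V_base = moles/0.21 × 1000 = 13.1 mL. At equivalence only the conjugate base is present: [A⁻] = 0.00275/0.038 = 7.2188e-02 M. Kb = Kw/Ka = 6.02e-11; [OH⁻] = √(Kb × [A⁻]) = 2.0853e-06; pOH = 5.68; pH = 14 - pOH = 8.32.

V = 13.1 mL, pH = 8.32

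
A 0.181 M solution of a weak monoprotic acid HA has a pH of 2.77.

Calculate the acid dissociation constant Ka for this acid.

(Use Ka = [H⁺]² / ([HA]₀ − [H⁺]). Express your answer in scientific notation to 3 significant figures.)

[H⁺] = 10^(−pH) = 10^(−2.77) = 1.698e-03 M. For HA ⇌ H⁺ + A⁻, Ka = [H⁺][A⁻]/[HA] = [H⁺]² / ([HA]₀ − [H⁺]) = (1.698e-03)² / (0.181 − 1.698e-03) = 1.61e-05.

K_a = 1.61e-05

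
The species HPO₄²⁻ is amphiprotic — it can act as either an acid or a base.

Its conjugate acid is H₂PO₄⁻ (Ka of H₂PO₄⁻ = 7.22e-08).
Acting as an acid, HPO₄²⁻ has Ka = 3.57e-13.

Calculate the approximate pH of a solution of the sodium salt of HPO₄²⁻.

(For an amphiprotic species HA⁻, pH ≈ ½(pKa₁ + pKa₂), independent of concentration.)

pKa₁ = -log(7.22e-08) = 7.14; pKa₂ = -log(3.57e-13) = 12.45. For an amphiprotic species, pH ≈ ½(pKa₁ + pKa₂) = ½(7.14 + 12.45) = 9.79.

pH = 9.79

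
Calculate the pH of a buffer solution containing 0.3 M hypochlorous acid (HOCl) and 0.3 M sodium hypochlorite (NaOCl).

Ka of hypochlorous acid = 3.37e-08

pKa = -log(3.37e-08) = 7.47. pH = pKa + log([A⁻]/[HA]) = 7.47 + log(0.3/0.3)

pH = 7.47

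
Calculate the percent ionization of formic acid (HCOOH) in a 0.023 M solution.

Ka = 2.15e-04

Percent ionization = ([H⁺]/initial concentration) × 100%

Using Ka equilibrium: x² + Ka×x - Ka×C = 0. Solving: [H⁺] = 2.1188e-03. Percent = (2.1188e-03/0.023) × 100

Percent ionization = 9.21%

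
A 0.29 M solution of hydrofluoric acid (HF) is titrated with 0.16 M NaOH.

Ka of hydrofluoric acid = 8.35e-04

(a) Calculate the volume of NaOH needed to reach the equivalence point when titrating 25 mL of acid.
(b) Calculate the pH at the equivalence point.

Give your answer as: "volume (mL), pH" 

moles acid = 0.29 × 25/1000 = 0.00725 mol; V_base = moles/0.16 × 1000 = 45.3 mL. At equivalence only the conjugate base is present: [A⁻] = 0.00725/0.070 = 1.0311e-01 M. Kb = Kw/Ka = 1.20e-11; [OH⁻] = √(Kb × [A⁻]) = 1.1112e-06; pOH = 5.95; pH = 14 - pOH = 8.05.

V = 45.3 mL, pH = 8.05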